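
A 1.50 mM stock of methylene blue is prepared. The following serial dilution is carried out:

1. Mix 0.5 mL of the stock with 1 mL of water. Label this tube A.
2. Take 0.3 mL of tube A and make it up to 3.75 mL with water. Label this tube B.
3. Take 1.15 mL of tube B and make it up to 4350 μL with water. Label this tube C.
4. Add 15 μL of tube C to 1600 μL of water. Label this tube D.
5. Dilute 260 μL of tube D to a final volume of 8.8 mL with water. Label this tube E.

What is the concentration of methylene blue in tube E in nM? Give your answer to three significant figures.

Step 1: 0.5 mL + 1 mL = 1.5 mL total → factor 1.5/0.5 = 3
Step 2: 0.3 mL brought to 3.75 mL → factor 3.75/0.3 = 12.5
Step 3: 1.15 mL brought to 4350 μL → factor 4.35/1.15 = 3.7826
Step 4: 15 μL + 1600 μL = 1615 μL total → factor 1615/15 = 107.67
Step 5: 260 μL brought to 8.8 mL → factor 8800/260 = 33.846
Overall dilution factor = 3 × 12.5 × 3.7826 × 107.67 × 33.846 = 5.1691 × 10^5
Final = 1.50 mM / 5.1691 × 10^5 = 2.902 × 10^-6 mM = 2.90 nM

2.90 nM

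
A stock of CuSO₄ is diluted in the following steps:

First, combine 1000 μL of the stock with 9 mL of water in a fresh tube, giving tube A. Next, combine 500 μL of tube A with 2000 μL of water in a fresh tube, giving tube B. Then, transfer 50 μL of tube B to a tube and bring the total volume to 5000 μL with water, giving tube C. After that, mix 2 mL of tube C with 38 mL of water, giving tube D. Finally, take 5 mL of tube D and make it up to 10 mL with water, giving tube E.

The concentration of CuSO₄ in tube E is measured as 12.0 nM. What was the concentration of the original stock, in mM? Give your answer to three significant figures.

Step 1: 1000 μL + 9 mL = 10000 μL total → factor 10000/1000 = 10
Step 2: 500 μL + 2000 μL = 2500 μL total → factor 2500/500 = 5
Step 3: 50 μL brought to 5000 μL → factor 5000/50 = 100
Step 4: 2 mL + 38 mL = 40 mL total → factor 40/2 = 20
Step 5: 5 mL brought to 10 mL → factor 10/5 = 2
Overall dilution factor = 10 × 5 × 100 × 20 × 2 = 2 × 10^5
Stock = 12.0 nM × 2 × 10^5 = 2.400 × 10^6 nM = 2.40 mM

2.40 mM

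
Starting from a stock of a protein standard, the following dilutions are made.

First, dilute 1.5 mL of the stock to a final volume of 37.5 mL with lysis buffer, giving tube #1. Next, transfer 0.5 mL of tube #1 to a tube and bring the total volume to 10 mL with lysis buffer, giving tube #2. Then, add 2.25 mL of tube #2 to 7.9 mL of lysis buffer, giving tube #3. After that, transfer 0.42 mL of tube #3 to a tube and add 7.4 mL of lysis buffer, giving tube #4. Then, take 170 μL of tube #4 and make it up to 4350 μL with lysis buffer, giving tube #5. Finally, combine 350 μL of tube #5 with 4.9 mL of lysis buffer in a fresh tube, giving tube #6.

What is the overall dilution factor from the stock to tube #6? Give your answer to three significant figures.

1.61 × 10^7

Step 1: 1.5 mL brought to 37.5 mL → factor 37.5/1.5 = 25
Step 2: 0.5 mL brought to 10 mL → factor 10/0.5 = 20
Step 3: 2.25 mL + 7.9 mL = 10.15 mL total → factor 10.15/2.25 = 4.5111
Step 4: 0.42 mL + 7.4 mL = 7.82 mL total → factor 7.82/0.42 = 18.619
Step 5: 170 μL brought to 4350 μL → factor 4350/170 = 25.588
Step 6: 350 μL + 4.9 mL = 5250 μL total → factor 5250/350 = 15
Overall dilution factor = 25 × 20 × 4.5111 × 18.619 × 25.588 × 15 = 1.6119 × 10^7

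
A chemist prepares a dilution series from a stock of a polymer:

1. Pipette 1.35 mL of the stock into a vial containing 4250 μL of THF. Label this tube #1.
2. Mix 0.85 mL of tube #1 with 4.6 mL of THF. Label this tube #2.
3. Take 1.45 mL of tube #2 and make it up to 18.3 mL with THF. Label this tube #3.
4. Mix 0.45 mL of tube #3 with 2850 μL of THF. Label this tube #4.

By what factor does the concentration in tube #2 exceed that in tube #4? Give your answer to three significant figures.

Step 1: 1.35 mL + 4250 μL = 5.6 mL total → factor 5.6/1.35 = 4.1481
Step 2: 0.85 mL + 4.6 mL = 5.45 mL total → factor 5.45/0.85 = 6.4118
Step 3: 1.45 mL brought to 18.3 mL → factor 18.3/1.45 = 12.621
Step 4: 0.45 mL + 2850 μL = 3.3 mL total → factor 3.3/0.45 = 7.3333
Dilution factor to tube #2 = 26.597; to tube #4 = 2461.6
[tube #2]/[tube #4] = (factor to tube #4)/(factor to tube #2) = 2461.6/26.597 = 92.6

92.6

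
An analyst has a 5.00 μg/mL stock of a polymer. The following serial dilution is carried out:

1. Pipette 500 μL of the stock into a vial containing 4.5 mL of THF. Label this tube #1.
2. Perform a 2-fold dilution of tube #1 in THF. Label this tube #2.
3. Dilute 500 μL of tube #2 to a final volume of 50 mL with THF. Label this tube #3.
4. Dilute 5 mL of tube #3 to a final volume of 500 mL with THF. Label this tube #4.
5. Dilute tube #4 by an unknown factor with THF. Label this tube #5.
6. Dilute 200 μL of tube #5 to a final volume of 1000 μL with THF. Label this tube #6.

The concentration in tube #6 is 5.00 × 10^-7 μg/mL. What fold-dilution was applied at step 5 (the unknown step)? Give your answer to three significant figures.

10.0-fold

Step 1: 500 μL + 4.5 mL = 5000 μL total → factor 5000/500 = 10
Step 2: 2-fold → factor 2
Step 3: 500 μL brought to 50 mL → factor 50000/500 = 100
Step 4: 5 mL brought to 500 mL → factor 500/5 = 100
Step 5: unknown factor x
Step 6: 200 μL brought to 1000 μL → factor 1000/200 = 5
Product of known-step factors = 1 × 10^6
Overall factor = 5.00 μg/mL / (5.00 × 10^-7 μg/mL) = 1 × 10^7
x = 1 × 10^7 / 1 × 10^6 = 10.0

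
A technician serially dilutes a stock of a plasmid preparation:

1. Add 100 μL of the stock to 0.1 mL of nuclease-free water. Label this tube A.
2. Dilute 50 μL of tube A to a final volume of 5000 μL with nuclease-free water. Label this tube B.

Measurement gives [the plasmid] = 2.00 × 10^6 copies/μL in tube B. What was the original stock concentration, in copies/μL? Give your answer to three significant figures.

Step 1: 100 μL + 0.1 mL = 200 μL total → factor 200/100 = 2
Step 2: 50 μL brought to 5000 μL → factor 5000/50 = 100
Overall dilution factor = 2 × 100 = 200
Stock = 2.00 × 10^6 copies/μL × 200 = 4.00 × 10^8 copies/μL

4.00 × 10^8 copies/μL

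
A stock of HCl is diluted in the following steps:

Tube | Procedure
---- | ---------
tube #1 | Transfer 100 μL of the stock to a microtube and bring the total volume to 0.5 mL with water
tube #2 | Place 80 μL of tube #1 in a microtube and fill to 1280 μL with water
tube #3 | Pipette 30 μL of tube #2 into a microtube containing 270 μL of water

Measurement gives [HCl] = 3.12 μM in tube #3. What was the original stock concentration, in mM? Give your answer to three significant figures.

Step 1: 100 μL brought to 0.5 mL → factor 500/100 = 5
Step 2: 80 μL brought to 1280 μL → factor 1280/80 = 16
Step 3: 30 μL + 270 μL = 300 μL total → factor 300/30 = 10
Overall dilution factor = 5 × 16 × 10 = 800
Stock = 3.12 μM × 800 = 2496 μM = 2.50 mM

2.50 mM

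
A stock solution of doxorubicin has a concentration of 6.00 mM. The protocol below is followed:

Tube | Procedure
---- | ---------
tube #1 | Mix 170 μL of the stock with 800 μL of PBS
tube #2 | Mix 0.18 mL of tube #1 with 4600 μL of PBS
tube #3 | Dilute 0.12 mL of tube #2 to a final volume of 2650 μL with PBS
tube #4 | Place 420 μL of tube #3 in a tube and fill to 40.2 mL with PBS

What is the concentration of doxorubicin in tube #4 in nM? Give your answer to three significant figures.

Step 1: 170 μL + 800 μL = 970 μL total → factor 970/170 = 5.7059
Step 2: 0.18 mL + 4600 μL = 4.78 mL total → factor 4.78/0.18 = 26.556
Step 3: 0.12 mL brought to 2650 μL → factor 2.65/0.12 = 22.083
Step 4: 420 μL brought to 40.2 mL → factor 40200/420 = 95.714
Overall dilution factor = 5.7059 × 26.556 × 22.083 × 95.714 = 3.2027 × 10^5
Final = 6.00 mM / 3.2027 × 10^5 = 1.873 × 10^-5 mM = 18.7 nM

18.7 nM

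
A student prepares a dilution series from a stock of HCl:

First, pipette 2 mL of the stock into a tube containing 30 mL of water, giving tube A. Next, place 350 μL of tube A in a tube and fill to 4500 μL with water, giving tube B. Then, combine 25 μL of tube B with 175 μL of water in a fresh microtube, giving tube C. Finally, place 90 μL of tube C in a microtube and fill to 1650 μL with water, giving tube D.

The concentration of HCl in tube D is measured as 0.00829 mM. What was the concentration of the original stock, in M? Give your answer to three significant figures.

0.250 M

Step 1: 2 mL + 30 mL = 32 mL total → factor 32/2 = 16
Step 2: 350 μL brought to 4500 μL → factor 4500/350 = 12.857
Step 3: 25 μL + 175 μL = 200 μL total → factor 200/25 = 8
Step 4: 90 μL brought to 1650 μL → factor 1650/90 = 18.333
Overall dilution factor = 16 × 12.857 × 8 × 18.333 = 30171
Stock = 0.00829 mM × 30171 = 250.1 mM = 0.250 M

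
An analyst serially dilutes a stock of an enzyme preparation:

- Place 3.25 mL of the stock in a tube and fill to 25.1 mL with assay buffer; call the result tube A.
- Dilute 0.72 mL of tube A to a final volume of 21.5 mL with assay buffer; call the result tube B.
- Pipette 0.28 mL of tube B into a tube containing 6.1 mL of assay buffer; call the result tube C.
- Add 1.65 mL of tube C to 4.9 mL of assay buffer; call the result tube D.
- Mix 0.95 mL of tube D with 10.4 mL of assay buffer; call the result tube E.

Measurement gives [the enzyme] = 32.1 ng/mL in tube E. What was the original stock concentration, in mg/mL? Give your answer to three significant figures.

Step 1: 3.25 mL brought to 25.1 mL → factor 25.1/3.25 = 7.7231
Step 2: 0.72 mL brought to 21.5 mL → factor 21.5/0.72 = 29.861
Step 3: 0.28 mL + 6.1 mL = 6.38 mL total → factor 6.38/0.28 = 22.786
Step 4: 1.65 mL + 4.9 mL = 6.55 mL total → factor 6.55/1.65 = 3.9697
Step 5: 0.95 mL + 10.4 mL = 11.35 mL total → factor 11.35/0.95 = 11.947
Overall dilution factor = 7.7231 × 29.861 × 22.786 × 3.9697 × 11.947 = 2.4922 × 10^5
Stock = 32.1 ng/mL × 2.4922 × 10^5 = 8.000 × 10^6 ng/mL = 8.00 mg/mL

8.00 mg/mL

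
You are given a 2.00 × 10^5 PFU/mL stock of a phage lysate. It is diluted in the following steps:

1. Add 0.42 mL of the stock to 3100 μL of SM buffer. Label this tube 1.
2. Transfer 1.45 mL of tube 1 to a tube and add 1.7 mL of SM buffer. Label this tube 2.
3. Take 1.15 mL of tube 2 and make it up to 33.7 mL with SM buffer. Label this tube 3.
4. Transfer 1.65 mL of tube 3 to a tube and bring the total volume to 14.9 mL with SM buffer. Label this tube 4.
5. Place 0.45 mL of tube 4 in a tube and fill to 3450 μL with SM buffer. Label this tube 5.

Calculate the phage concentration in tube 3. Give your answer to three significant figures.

375 PFU/mL

Step 1: 0.42 mL + 3100 μL = 3.52 mL total → factor 3.52/0.42 = 8.381
Step 2: 1.45 mL + 1.7 mL = 3.15 mL total → factor 3.15/1.45 = 2.1724
Step 3: 1.15 mL brought to 33.7 mL → factor 33.7/1.15 = 29.304
Dilution factor through tube 3 = 8.381 × 2.1724 × 29.304 = 533.54
[tube 3] = 2.00 × 10^5 PFU/mL / 533.54 = 375 PFU/mL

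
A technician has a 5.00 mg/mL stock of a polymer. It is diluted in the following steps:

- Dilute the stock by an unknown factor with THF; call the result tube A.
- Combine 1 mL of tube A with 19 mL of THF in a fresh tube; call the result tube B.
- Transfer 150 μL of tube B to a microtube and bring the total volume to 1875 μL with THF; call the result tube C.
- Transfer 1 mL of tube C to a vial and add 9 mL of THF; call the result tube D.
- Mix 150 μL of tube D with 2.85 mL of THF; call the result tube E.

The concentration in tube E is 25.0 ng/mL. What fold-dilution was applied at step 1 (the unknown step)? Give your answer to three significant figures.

Step 1: unknown factor x
Step 2: 1 mL + 19 mL = 20 mL total → factor 20/1 = 20
Step 3: 150 μL brought to 1875 μL → factor 1875/150 = 12.5
Step 4: 1 mL + 9 mL = 10 mL total → factor 10/1 = 10
Step 5: 150 μL + 2.85 mL = 3000 μL total → factor 3000/150 = 20
Product of known-step factors = 50000
Overall factor = 5.00 mg/mL / (25.0 ng/mL) = 2 × 10^5
x = 2 × 10^5 / 50000 = 4.00

4.00-fold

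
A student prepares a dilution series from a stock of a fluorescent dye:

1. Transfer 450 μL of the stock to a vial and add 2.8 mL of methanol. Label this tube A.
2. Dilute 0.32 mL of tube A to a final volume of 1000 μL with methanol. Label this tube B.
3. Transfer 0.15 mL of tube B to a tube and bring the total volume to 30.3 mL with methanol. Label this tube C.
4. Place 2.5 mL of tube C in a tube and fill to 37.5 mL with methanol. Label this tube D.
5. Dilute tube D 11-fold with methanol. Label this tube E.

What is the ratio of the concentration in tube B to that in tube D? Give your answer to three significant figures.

Step 1: 450 μL + 2.8 mL = 3250 μL total → factor 3250/450 = 7.2222
Step 2: 0.32 mL brought to 1000 μL → factor 1/0.32 = 3.125
Step 3: 0.15 mL brought to 30.3 mL → factor 30.3/0.15 = 202
Step 4: 2.5 mL brought to 37.5 mL → factor 37.5/2.5 = 15
Dilution factor to tube B = 22.569; to tube D = 68385
[tube B]/[tube D] = (factor to tube D)/(factor to tube B) = 68385/22.569 = 3.03 × 10^3

3.03 × 10^3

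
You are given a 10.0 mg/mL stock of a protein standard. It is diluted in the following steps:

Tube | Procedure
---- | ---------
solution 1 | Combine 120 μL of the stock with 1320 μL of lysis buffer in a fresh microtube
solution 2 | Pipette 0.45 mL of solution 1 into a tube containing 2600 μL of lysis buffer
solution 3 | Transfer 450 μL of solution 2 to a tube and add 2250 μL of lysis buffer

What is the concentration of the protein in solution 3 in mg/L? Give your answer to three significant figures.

Step 1: 120 μL + 1320 μL = 1440 μL total → factor 1440/120 = 12
Step 2: 0.45 mL + 2600 μL = 3.05 mL total → factor 3.05/0.45 = 6.7778
Step 3: 450 μL + 2250 μL = 2700 μL total → factor 2700/450 = 6
Overall dilution factor = 12 × 6.7778 × 6 = 488
Final = 10.0 mg/mL / 488 = 0.02049 mg/mL = 20.5 mg/L

20.5 mg/L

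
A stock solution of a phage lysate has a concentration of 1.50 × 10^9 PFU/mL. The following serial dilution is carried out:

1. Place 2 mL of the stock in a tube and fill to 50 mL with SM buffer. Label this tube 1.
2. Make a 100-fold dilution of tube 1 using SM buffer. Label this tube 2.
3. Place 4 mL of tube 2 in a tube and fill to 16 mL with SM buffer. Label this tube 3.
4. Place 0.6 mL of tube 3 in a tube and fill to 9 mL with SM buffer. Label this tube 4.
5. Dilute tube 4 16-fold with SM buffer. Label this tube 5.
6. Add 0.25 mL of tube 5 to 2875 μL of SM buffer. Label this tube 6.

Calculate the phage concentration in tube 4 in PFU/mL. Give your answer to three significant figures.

1.00 × 10^4 PFU/mL

Step 1: 2 mL brought to 50 mL → factor 50/2 = 25
Step 2: 100-fold → factor 100
Step 3: 4 mL brought to 16 mL → factor 16/4 = 4
Step 4: 0.6 mL brought to 9 mL → factor 9/0.6 = 15
Dilution factor through tube 4 = 25 × 100 × 4 × 15 = 1.5 × 10^5
[tube 4] = 1.50 × 10^9 PFU/mL / 1.5 × 10^5 = 1.00 × 10^4 PFU/mL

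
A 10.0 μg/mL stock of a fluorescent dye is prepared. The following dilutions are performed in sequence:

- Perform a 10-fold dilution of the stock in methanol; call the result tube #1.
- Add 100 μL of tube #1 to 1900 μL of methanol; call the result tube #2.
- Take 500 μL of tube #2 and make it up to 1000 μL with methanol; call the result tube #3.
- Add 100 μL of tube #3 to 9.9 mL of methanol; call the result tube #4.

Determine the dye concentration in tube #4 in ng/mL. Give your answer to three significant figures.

Step 1: 10-fold → factor 10
Step 2: 100 μL + 1900 μL = 2000 μL total → factor 2000/100 = 20
Step 3: 500 μL brought to 1000 μL → factor 1000/500 = 2
Step 4: 100 μL + 9.9 mL = 10000 μL total → factor 10000/100 = 100
Overall dilution factor = 10 × 20 × 2 × 100 = 40000
Final = 10.0 μg/mL / 40000 = 0.0002500 μg/mL = 0.250 ng/mL

0.250 ng/mL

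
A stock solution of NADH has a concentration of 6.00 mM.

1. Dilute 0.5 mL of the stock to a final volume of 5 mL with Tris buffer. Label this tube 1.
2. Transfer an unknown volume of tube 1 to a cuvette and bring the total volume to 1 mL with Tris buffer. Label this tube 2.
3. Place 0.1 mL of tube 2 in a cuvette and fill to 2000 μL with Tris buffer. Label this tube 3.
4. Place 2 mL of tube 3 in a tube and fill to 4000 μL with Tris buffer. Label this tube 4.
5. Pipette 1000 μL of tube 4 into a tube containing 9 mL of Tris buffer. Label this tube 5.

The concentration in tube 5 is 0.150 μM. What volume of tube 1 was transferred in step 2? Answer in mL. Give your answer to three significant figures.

0.100 mL

Step 1: 0.5 mL brought to 5 mL → factor 5/0.5 = 10
Step 2: v brought to 1 mL → factor = 1 mL/v
Step 3: 0.1 mL brought to 2000 μL → factor 2/0.1 = 20
Step 4: 2 mL brought to 4000 μL → factor 4/2 = 2
Step 5: 1000 μL + 9 mL = 10000 μL total → factor 10000/1000 = 10
Product of known-step factors = 4000
Overall factor = 6.00 mM / (0.150 μM) = 40000
Step-2 factor = 40000 / 4000 = 10
v = 1 mL / 10 = 0.100 mL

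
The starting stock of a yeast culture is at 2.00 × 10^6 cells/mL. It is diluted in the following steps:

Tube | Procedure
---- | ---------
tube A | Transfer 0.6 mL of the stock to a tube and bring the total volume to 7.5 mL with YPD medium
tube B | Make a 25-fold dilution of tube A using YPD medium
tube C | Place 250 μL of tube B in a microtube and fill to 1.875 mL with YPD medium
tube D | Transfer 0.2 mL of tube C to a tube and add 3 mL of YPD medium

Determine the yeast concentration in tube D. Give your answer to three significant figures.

Step 1: 0.6 mL brought to 7.5 mL → factor 7.5/0.6 = 12.5
Step 2: 25-fold → factor 25
Step 3: 250 μL brought to 1.875 mL → factor 1875/250 = 7.5
Step 4: 0.2 mL + 3 mL = 3.2 mL total → factor 3.2/0.2 = 16
Overall dilution factor = 12.5 × 25 × 7.5 × 16 = 37500
Final = 2.00 × 10^6 cells/mL / 37500 = 53.3 cells/mL

53.3 cells/mL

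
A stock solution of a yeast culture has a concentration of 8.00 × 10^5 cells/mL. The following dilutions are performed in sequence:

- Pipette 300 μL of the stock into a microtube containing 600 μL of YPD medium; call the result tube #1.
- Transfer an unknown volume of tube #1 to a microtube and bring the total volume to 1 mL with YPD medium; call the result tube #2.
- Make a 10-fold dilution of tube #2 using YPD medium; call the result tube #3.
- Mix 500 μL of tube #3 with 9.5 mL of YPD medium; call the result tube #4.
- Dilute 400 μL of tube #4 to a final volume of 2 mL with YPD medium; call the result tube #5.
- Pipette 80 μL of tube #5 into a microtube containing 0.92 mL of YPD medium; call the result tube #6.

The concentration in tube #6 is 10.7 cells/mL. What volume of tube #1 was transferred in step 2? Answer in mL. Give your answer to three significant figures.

0.502 mL

Step 1: 300 μL + 600 μL = 900 μL total → factor 900/300 = 3
Step 2: v brought to 1 mL → factor = 1 mL/v
Step 3: 10-fold → factor 10
Step 4: 500 μL + 9.5 mL = 10000 μL total → factor 10000/500 = 20
Step 5: 400 μL brought to 2 mL → factor 2000/400 = 5
Step 6: 80 μL + 0.92 mL = 1000 μL total → factor 1000/80 = 12.5
Product of known-step factors = 37500
Overall factor = 8.00 × 10^5 cells/mL / (10.7 cells/mL) = 74766
Step-2 factor = 74766 / 37500 = 1.9938
v = 1 mL / 1.9938 = 0.502 mL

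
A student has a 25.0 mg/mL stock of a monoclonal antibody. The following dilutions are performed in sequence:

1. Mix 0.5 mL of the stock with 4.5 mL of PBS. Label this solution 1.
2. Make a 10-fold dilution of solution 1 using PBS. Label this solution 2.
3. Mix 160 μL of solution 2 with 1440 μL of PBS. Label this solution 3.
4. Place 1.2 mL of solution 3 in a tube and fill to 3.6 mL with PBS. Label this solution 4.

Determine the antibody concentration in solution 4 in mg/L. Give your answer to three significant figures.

8.33 mg/L

Step 1: 0.5 mL + 4.5 mL = 5 mL total → factor 5/0.5 = 10
Step 2: 10-fold → factor 10
Step 3: 160 μL + 1440 μL = 1600 μL total → factor 1600/160 = 10
Step 4: 1.2 mL brought to 3.6 mL → factor 3.6/1.2 = 3
Overall dilution factor = 10 × 10 × 10 × 3 = 3000
Final = 25.0 mg/mL / 3000 = 0.008333 mg/mL = 8.33 mg/L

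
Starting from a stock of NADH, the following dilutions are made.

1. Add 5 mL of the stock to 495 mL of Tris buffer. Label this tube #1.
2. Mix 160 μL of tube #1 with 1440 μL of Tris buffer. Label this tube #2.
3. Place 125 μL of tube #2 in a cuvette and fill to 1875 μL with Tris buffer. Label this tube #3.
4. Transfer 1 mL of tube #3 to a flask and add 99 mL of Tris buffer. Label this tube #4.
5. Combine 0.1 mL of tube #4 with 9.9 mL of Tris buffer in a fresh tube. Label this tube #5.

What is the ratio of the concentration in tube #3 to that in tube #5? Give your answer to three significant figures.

Step 1: 5 mL + 495 mL = 500 mL total → factor 500/5 = 100
Step 2: 160 μL + 1440 μL = 1600 μL total → factor 1600/160 = 10
Step 3: 125 μL brought to 1875 μL → factor 1875/125 = 15
Step 4: 1 mL + 99 mL = 100 mL total → factor 100/1 = 100
Step 5: 0.1 mL + 9.9 mL = 10 mL total → factor 10/0.1 = 100
Dilution factor to tube #3 = 15000; to tube #5 = 1.5 × 10^8
[tube #3]/[tube #5] = (factor to tube #5)/(factor to tube #3) = 1.5 × 10^8/15000 = 1.00 × 10^4

1.00 × 10^4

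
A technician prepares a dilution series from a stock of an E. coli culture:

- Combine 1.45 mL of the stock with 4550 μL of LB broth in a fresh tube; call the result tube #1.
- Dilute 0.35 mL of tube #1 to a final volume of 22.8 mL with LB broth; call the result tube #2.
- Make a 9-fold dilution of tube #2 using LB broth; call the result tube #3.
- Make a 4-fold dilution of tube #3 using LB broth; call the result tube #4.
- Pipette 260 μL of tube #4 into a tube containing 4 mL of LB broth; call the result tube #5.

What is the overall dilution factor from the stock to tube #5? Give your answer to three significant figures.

1.59 × 10^5

Step 1: 1.45 mL + 4550 μL = 6 mL total → factor 6/1.45 = 4.1379
Step 2: 0.35 mL brought to 22.8 mL → factor 22.8/0.35 = 65.143
Step 3: 9-fold → factor 9
Step 4: 4-fold → factor 4
Step 5: 260 μL + 4 mL = 4260 μL total → factor 4260/260 = 16.385
Overall dilution factor = 4.1379 × 65.143 × 9 × 4 × 16.385 = 1.59 × 10^5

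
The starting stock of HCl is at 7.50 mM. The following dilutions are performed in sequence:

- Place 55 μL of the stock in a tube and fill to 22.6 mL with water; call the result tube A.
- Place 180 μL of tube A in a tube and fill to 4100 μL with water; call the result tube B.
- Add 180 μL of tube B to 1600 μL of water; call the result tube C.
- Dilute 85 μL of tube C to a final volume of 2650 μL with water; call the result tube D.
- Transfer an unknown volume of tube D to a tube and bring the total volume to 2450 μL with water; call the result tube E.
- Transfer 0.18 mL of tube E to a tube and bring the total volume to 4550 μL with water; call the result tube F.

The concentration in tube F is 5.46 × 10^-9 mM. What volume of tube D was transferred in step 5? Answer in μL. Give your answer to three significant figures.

Step 1: 55 μL brought to 22.6 mL → factor 22600/55 = 410.91
Step 2: 180 μL brought to 4100 μL → factor 4100/180 = 22.778
Step 3: 180 μL + 1600 μL = 1780 μL total → factor 1780/180 = 9.8889
Step 4: 85 μL brought to 2650 μL → factor 2650/85 = 31.176
Step 5: v brought to 2450 μL → factor = 2450 μL/v
Step 6: 0.18 mL brought to 4550 μL → factor 4.55/0.18 = 25.278
Product of known-step factors = 7.2941 × 10^7
Overall factor = 7.50 mM / (5.46 × 10^-9 mM) = 1.3736 × 10^9
Step-5 factor = 1.3736 × 10^9 / 7.2941 × 10^7 = 18.832
v = 2450 μL / 18.832 = 130 μL

130 μL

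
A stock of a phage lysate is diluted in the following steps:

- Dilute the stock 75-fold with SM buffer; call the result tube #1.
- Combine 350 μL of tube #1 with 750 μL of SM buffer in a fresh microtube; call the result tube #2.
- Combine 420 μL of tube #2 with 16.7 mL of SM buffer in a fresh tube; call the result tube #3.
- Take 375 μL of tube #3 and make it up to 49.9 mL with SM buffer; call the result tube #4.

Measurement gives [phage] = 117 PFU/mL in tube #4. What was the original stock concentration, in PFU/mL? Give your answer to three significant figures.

Step 1: 75-fold → factor 75
Step 2: 350 μL + 750 μL = 1100 μL total → factor 1100/350 = 3.1429
Step 3: 420 μL + 16.7 mL = 17120 μL total → factor 17120/420 = 40.762
Step 4: 375 μL brought to 49.9 mL → factor 49900/375 = 133.07
Overall dilution factor = 75 × 3.1429 × 40.762 × 133.07 = 1.2785 × 10^6
Stock = 117 PFU/mL × 1.2785 × 10^6 = 1.50 × 10^8 PFU/mL

1.50 × 10^8 PFU/mL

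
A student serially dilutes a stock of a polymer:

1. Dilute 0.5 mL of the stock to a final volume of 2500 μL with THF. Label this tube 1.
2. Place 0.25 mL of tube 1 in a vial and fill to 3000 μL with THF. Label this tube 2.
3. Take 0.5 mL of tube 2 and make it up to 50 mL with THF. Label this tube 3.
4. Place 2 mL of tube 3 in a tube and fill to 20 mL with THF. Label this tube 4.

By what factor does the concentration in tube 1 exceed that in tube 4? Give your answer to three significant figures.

1.20 × 10^4

Step 1: 0.5 mL brought to 2500 μL → factor 2.5/0.5 = 5
Step 2: 0.25 mL brought to 3000 μL → factor 3/0.25 = 12
Step 3: 0.5 mL brought to 50 mL → factor 50/0.5 = 100
Step 4: 2 mL brought to 20 mL → factor 20/2 = 10
Dilution factor to tube 1 = 5; to tube 4 = 60000
[tube 1]/[tube 4] = (factor to tube 4)/(factor to tube 1) = 60000/5 = 1.20 × 10^4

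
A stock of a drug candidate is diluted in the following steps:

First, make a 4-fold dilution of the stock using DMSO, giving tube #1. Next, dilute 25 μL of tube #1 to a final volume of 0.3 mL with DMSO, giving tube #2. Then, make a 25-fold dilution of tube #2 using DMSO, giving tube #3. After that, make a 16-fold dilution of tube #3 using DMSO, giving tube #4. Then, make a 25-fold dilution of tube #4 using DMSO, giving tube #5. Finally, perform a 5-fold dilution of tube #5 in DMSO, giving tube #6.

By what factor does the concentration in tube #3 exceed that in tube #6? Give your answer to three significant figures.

Step 1: 4-fold → factor 4
Step 2: 25 μL brought to 0.3 mL → factor 300/25 = 12
Step 3: 25-fold → factor 25
Step 4: 16-fold → factor 16
Step 5: 25-fold → factor 25
Step 6: 5-fold → factor 5
Dilution factor to tube #3 = 1200; to tube #6 = 2.4 × 10^6
[tube #3]/[tube #6] = (factor to tube #6)/(factor to tube #3) = 2.4 × 10^6/1200 = 2.00 × 10^3

2.00 × 10^3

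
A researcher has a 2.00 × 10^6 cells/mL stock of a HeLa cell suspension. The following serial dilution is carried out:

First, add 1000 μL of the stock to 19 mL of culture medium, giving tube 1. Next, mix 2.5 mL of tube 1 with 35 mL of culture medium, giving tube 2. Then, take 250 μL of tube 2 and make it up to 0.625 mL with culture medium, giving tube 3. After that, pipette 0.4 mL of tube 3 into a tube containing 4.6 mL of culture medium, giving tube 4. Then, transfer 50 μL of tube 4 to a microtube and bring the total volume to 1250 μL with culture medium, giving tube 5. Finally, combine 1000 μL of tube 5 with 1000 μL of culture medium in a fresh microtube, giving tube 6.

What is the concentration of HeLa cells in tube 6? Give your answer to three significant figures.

Step 1: 1000 μL + 19 mL = 20000 μL total → factor 20000/1000 = 20
Step 2: 2.5 mL + 35 mL = 37.5 mL total → factor 37.5/2.5 = 15
Step 3: 250 μL brought to 0.625 mL → factor 625/250 = 2.5
Step 4: 0.4 mL + 4.6 mL = 5 mL total → factor 5/0.4 = 12.5
Step 5: 50 μL brought to 1250 μL → factor 1250/50 = 25
Step 6: 1000 μL + 1000 μL = 2000 μL total → factor 2000/1000 = 2
Overall dilution factor = 20 × 15 × 2.5 × 12.5 × 25 × 2 = 4.6875 × 10^5
Final = 2.00 × 10^6 cells/mL / 4.6875 × 10^5 = 4.27 cells/mL

4.27 cells/mL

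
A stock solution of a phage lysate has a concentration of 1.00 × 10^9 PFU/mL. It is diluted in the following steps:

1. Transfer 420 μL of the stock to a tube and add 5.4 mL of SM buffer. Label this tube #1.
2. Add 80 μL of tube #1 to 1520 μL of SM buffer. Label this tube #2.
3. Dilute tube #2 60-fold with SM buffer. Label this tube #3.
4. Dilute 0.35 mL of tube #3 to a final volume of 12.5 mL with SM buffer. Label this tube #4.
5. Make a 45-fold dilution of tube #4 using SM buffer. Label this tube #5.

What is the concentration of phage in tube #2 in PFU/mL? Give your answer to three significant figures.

Step 1: 420 μL + 5.4 mL = 5820 μL total → factor 5820/420 = 13.857
Step 2: 80 μL + 1520 μL = 1600 μL total → factor 1600/80 = 20
Dilution factor through tube #2 = 13.857 × 20 = 277.14
[tube #2] = 1.00 × 10^9 PFU/mL / 277.14 = 3.61 × 10^6 PFU/mL

3.61 × 10^6 PFU/mL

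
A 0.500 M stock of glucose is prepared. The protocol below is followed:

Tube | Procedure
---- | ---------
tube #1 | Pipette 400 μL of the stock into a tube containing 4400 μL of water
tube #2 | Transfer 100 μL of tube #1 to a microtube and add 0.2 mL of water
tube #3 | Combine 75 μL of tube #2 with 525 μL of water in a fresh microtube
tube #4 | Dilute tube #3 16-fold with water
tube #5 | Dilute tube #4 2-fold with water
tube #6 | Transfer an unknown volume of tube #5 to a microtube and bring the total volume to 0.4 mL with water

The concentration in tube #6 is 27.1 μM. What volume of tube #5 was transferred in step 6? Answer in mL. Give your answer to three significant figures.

0.200 mL

Step 1: 400 μL + 4400 μL = 4800 μL total → factor 4800/400 = 12
Step 2: 100 μL + 0.2 mL = 300 μL total → factor 300/100 = 3
Step 3: 75 μL + 525 μL = 600 μL total → factor 600/75 = 8
Step 4: 16-fold → factor 16
Step 5: 2-fold → factor 2
Step 6: v brought to 0.4 mL → factor = 0.4 mL/v
Product of known-step factors = 9216
Overall factor = 0.500 M / (27.1 μM) = 18450
Step-6 factor = 18450 / 9216 = 2.002
v = 0.4 mL / 2.002 = 0.200 mL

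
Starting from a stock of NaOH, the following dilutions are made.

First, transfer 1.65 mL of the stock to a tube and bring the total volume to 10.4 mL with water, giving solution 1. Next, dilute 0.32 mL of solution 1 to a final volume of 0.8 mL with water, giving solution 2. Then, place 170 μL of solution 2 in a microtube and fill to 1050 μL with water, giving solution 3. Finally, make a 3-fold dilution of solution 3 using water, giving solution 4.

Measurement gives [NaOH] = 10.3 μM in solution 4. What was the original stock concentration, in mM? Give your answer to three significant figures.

Step 1: 1.65 mL brought to 10.4 mL → factor 10.4/1.65 = 6.303
Step 2: 0.32 mL brought to 0.8 mL → factor 0.8/0.32 = 2.5
Step 3: 170 μL brought to 1050 μL → factor 1050/170 = 6.1765
Step 4: 3-fold → factor 3
Overall dilution factor = 6.303 × 2.5 × 6.1765 × 3 = 291.98
Stock = 10.3 μM × 291.98 = 3007 μM = 3.01 mM

3.01 mM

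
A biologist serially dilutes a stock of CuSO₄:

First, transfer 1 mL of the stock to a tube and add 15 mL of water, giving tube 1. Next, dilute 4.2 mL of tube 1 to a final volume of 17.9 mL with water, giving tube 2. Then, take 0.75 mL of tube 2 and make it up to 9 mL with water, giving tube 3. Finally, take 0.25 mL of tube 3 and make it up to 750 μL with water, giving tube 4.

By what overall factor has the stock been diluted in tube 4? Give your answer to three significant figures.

2.45 × 10^3

Step 1: 1 mL + 15 mL = 16 mL total → factor 16/1 = 16
Step 2: 4.2 mL brought to 17.9 mL → factor 17.9/4.2 = 4.2619
Step 3: 0.75 mL brought to 9 mL → factor 9/0.75 = 12
Step 4: 0.25 mL brought to 750 μL → factor 0.75/0.25 = 3
Overall dilution factor = 16 × 4.2619 × 12 × 3 = 2454.9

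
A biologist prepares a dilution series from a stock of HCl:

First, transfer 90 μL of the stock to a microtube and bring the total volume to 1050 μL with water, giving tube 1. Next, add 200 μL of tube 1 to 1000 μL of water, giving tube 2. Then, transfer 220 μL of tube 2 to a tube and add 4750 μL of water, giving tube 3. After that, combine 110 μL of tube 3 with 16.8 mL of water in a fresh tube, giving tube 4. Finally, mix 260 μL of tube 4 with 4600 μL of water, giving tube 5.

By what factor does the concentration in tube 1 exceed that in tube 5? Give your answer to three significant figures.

Step 1: 90 μL brought to 1050 μL → factor 1050/90 = 11.667
Step 2: 200 μL + 1000 μL = 1200 μL total → factor 1200/200 = 6
Step 3: 220 μL + 4750 μL = 4970 μL total → factor 4970/220 = 22.591
Step 4: 110 μL + 16.8 mL = 16910 μL total → factor 16910/110 = 153.73
Step 5: 260 μL + 4600 μL = 4860 μL total → factor 4860/260 = 18.692
Dilution factor to tube 1 = 11.667; to tube 5 = 4.5441 × 10^6
[tube 1]/[tube 5] = (factor to tube 5)/(factor to tube 1) = 4.5441 × 10^6/11.667 = 3.89 × 10^5

3.89 × 10^5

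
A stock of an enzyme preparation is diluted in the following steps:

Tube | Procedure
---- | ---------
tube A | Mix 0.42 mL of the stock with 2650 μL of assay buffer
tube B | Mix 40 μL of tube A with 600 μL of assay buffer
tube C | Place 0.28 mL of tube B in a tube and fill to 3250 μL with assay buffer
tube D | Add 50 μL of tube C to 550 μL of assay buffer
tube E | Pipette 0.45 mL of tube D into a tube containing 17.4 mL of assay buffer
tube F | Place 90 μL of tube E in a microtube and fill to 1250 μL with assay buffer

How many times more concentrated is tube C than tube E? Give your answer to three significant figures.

Step 1: 0.42 mL + 2650 μL = 3.07 mL total → factor 3.07/0.42 = 7.3095
Step 2: 40 μL + 600 μL = 640 μL total → factor 640/40 = 16
Step 3: 0.28 mL brought to 3250 μL → factor 3.25/0.28 = 11.607
Step 4: 50 μL + 550 μL = 600 μL total → factor 600/50 = 12
Step 5: 0.45 mL + 17.4 mL = 17.85 mL total → factor 17.85/0.45 = 39.667
Dilution factor to tube C = 1357.5; to tube E = 6.4616 × 10^5
[tube C]/[tube E] = (factor to tube E)/(factor to tube C) = 6.4616 × 10^5/1357.5 = 476

476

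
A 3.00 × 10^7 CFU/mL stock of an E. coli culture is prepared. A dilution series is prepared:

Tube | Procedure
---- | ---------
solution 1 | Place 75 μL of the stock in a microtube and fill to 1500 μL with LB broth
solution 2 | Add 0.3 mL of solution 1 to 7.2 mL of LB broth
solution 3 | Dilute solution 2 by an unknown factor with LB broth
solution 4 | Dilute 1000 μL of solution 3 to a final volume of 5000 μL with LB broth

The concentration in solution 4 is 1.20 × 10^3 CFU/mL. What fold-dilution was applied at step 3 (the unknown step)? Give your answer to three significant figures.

10.0-fold

Step 1: 75 μL brought to 1500 μL → factor 1500/75 = 20
Step 2: 0.3 mL + 7.2 mL = 7.5 mL total → factor 7.5/0.3 = 25
Step 3: unknown factor x
Step 4: 1000 μL brought to 5000 μL → factor 5000/1000 = 5
Product of known-step factors = 2500
Overall factor = 3.00 × 10^7 CFU/mL / (1.20 × 10^3 CFU/mL) = 25000
x = 25000 / 2500 = 10.0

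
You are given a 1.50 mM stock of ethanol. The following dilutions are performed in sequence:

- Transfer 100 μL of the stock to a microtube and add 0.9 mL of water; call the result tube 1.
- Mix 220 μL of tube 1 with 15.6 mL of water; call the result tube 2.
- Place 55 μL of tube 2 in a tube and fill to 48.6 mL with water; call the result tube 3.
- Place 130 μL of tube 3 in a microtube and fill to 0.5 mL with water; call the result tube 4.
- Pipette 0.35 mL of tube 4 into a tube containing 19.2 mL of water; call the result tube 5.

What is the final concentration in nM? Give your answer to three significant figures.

Step 1: 100 μL + 0.9 mL = 1000 μL total → factor 1000/100 = 10
Step 2: 220 μL + 15.6 mL = 15820 μL total → factor 15820/220 = 71.909
Step 3: 55 μL brought to 48.6 mL → factor 48600/55 = 883.64
Step 4: 130 μL brought to 0.5 mL → factor 500/130 = 3.8462
Step 5: 0.35 mL + 19.2 mL = 19.55 mL total → factor 19.55/0.35 = 55.857
Overall dilution factor = 10 × 71.909 × 883.64 × 3.8462 × 55.857 = 1.3651 × 10^8
Final = 1.50 mM / 1.3651 × 10^8 = 1.099 × 10^-8 mM = 0.0110 nM

0.0110 nM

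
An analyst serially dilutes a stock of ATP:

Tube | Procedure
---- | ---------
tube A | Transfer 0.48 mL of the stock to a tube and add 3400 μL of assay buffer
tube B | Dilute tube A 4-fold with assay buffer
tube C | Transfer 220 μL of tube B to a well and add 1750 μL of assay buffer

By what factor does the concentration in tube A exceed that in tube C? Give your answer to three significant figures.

Step 1: 0.48 mL + 3400 μL = 3.88 mL total → factor 3.88/0.48 = 8.0833
Step 2: 4-fold → factor 4
Step 3: 220 μL + 1750 μL = 1970 μL total → factor 1970/220 = 8.9545
Dilution factor to tube A = 8.0833; to tube C = 289.53
[tube A]/[tube C] = (factor to tube C)/(factor to tube A) = 289.53/8.0833 = 35.8

35.8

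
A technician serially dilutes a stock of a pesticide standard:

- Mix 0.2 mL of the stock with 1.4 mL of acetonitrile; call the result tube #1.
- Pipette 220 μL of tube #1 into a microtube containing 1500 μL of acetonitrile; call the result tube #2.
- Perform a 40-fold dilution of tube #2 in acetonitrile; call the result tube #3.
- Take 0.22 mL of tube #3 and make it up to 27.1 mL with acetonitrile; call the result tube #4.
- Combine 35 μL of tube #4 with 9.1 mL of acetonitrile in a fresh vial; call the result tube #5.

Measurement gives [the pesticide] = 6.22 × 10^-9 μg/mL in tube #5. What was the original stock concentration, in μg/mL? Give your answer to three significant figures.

Step 1: 0.2 mL + 1.4 mL = 1.6 mL total → factor 1.6/0.2 = 8
Step 2: 220 μL + 1500 μL = 1720 μL total → factor 1720/220 = 7.8182
Step 3: 40-fold → factor 40
Step 4: 0.22 mL brought to 27.1 mL → factor 27.1/0.22 = 123.18
Step 5: 35 μL + 9.1 mL = 9135 μL total → factor 9135/35 = 261
Overall dilution factor = 8 × 7.8182 × 40 × 123.18 × 261 = 8.0435 × 10^7
Stock = 6.22 × 10^-9 μg/mL × 8.0435 × 10^7 = 0.500 μg/mL

0.500 μg/mL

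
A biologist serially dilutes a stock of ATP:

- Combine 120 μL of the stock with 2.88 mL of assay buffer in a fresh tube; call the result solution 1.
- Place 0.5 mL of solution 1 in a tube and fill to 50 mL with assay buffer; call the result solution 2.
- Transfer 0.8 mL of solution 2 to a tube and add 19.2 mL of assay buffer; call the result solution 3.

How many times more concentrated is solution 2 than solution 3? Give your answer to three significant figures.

Step 1: 120 μL + 2.88 mL = 3000 μL total → factor 3000/120 = 25
Step 2: 0.5 mL brought to 50 mL → factor 50/0.5 = 100
Step 3: 0.8 mL + 19.2 mL = 20 mL total → factor 20/0.8 = 25
Dilution factor to solution 2 = 2500; to solution 3 = 62500
[solution 2]/[solution 3] = (factor to solution 3)/(factor to solution 2) = 62500/2500 = 25.0

25.0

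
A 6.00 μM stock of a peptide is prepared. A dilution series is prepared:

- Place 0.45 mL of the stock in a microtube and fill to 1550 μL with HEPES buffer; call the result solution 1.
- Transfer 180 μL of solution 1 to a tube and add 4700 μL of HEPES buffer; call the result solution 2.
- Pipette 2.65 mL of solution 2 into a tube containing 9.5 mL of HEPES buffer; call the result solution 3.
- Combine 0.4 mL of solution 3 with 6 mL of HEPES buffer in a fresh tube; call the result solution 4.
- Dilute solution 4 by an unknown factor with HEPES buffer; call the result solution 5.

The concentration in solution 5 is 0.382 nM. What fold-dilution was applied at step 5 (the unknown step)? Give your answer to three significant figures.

2.29-fold

Step 1: 0.45 mL brought to 1550 μL → factor 1.55/0.45 = 3.4444
Step 2: 180 μL + 4700 μL = 4880 μL total → factor 4880/180 = 27.111
Step 3: 2.65 mL + 9.5 mL = 12.15 mL total → factor 12.15/2.65 = 4.5849
Step 4: 0.4 mL + 6 mL = 6.4 mL total → factor 6.4/0.4 = 16
Step 5: unknown factor x
Product of known-step factors = 6850.4
Overall factor = 6.00 μM / (0.382 nM) = 15707
x = 15707 / 6850.4 = 2.29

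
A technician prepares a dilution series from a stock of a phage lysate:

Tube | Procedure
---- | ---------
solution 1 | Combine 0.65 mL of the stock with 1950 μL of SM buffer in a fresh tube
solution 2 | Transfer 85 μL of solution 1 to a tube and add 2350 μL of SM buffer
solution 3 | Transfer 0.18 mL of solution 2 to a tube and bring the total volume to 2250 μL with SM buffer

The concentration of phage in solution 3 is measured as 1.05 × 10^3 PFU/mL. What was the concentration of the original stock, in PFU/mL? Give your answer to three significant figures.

1.50 × 10^6 PFU/mL

Step 1: 0.65 mL + 1950 μL = 2.6 mL total → factor 2.6/0.65 = 4
Step 2: 85 μL + 2350 μL = 2435 μL total → factor 2435/85 = 28.647
Step 3: 0.18 mL brought to 2250 μL → factor 2.25/0.18 = 12.5
Overall dilution factor = 4 × 28.647 × 12.5 = 1432.4
Stock = 1.05 × 10^3 PFU/mL × 1432.4 = 1.50 × 10^6 PFU/mL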